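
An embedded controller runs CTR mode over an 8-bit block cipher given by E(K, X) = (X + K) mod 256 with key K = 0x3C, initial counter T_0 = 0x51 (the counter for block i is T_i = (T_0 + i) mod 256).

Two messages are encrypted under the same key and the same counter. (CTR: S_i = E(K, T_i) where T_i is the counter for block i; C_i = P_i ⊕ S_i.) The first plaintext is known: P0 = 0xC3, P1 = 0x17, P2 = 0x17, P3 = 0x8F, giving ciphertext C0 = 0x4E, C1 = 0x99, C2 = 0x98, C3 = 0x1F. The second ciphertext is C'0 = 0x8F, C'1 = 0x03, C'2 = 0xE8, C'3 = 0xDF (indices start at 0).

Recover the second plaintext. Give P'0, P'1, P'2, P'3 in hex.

In CTR with a reused counter, both messages share the same keystream S_i, so C_i ⊕ C'_i = P_i ⊕ P'_i and thus P'_i = P_i ⊕ C_i ⊕ C'_i.
P'0: 0xC3 ⊕ 0x4E ⊕ 0x8F = 0x02.
P'1: 0x17 ⊕ 0x99 ⊕ 0x03 = 0x8D.
P'2: 0x17 ⊕ 0x98 ⊕ 0xE8 = 0x67.
P'3: 0x8F ⊕ 0x1F ⊕ 0xDF = 0x4F.

P'0 = 0x02, P'1 = 0x8D, P'2 = 0x67, P'3 = 0x4F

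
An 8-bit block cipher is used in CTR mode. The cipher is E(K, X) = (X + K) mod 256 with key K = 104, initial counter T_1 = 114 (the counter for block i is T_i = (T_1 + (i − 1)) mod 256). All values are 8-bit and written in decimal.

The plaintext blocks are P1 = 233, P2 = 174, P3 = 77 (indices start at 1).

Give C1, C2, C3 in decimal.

CTR encryption: S_i = E(K, T_i) where T_i is the counter for block i; C_i = P_i ⊕ S_i.
C1: T = 114, S = E(K, T) = 218; 233 ⊕ 218 = 51.
C2: T = 115, S = E(K, T) = 219; 174 ⊕ 219 = 117.
C3: T = 116, S = E(K, T) = 220; 77 ⊕ 220 = 145.

C1 = 51, C2 = 117, C3 = 145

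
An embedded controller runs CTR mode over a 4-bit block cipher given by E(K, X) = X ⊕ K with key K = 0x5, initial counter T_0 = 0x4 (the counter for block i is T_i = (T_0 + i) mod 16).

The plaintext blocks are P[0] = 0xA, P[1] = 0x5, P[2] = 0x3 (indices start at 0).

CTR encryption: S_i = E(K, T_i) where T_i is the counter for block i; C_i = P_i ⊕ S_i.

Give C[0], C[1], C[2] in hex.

C[0]: T = 0x4, S = E(K, T) = 0x1; 0xA ⊕ 0x1 = 0xB.
C[1]: T = 0x5, S = E(K, T) = 0x0; 0x5 ⊕ 0x0 = 0x5.
C[2]: T = 0x6, S = E(K, T) = 0x3; 0x3 ⊕ 0x3 = 0x0.

C[0] = 0xB, C[1] = 0x5, C[2] = 0x0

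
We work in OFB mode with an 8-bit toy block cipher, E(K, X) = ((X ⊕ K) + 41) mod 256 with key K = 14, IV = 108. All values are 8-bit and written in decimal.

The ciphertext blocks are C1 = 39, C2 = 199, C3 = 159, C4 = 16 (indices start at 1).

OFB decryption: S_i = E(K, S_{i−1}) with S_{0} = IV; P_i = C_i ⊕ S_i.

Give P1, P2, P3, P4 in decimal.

P1: S = E(K, 108) = 139; 39 ⊕ 139 = 172.
P2: S = E(K, 139) = 174; 199 ⊕ 174 = 105.
P3: S = E(K, 174) = 201; 159 ⊕ 201 = 86.
P4: S = E(K, 201) = 240; 16 ⊕ 240 = 224.

P1 = 172, P2 = 105, P3 = 86, P4 = 224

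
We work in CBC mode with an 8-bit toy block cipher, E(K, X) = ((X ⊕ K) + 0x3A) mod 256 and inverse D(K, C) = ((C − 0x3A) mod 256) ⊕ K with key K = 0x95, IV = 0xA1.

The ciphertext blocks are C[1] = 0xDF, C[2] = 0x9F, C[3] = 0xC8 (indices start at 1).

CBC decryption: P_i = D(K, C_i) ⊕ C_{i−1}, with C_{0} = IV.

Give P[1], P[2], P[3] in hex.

P[1] = 0x91, P[2] = 0x2F, P[3] = 0x84

P[1]: D(K, 0xDF) = 0x30; 0x30 ⊕ 0xA1 = 0x91.
P[2]: D(K, 0x9F) = 0xF0; 0xF0 ⊕ 0xDF = 0x2F.
P[3]: D(K, 0xC8) = 0x1B; 0x1B ⊕ 0x9F = 0x84.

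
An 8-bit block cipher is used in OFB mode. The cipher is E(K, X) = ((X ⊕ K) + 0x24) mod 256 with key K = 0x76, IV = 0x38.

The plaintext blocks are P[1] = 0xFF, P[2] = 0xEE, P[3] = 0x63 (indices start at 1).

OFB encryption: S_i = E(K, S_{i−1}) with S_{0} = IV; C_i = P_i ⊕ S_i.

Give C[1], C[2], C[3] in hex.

C[1]: S = E(K, 0x38) = 0x72; 0xFF ⊕ 0x72 = 0x8D.
C[2]: S = E(K, 0x72) = 0x28; 0xEE ⊕ 0x28 = 0xC6.
C[3]: S = E(K, 0x28) = 0x82; 0x63 ⊕ 0x82 = 0xE1.

C[1] = 0x8D, C[2] = 0xC6, C[3] = 0xE1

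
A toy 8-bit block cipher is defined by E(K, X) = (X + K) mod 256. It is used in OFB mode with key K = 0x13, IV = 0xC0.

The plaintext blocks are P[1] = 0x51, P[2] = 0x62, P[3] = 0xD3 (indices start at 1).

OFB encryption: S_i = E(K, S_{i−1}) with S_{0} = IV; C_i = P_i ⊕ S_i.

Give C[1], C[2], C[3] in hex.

C[1]: S = E(K, 0xC0) = 0xD3; 0x51 ⊕ 0xD3 = 0x82.
C[2]: S = E(K, 0xD3) = 0xE6; 0x62 ⊕ 0xE6 = 0x84.
C[3]: S = E(K, 0xE6) = 0xF9; 0xD3 ⊕ 0xF9 = 0x2A.

C[1] = 0x82, C[2] = 0x84, C[3] = 0x2A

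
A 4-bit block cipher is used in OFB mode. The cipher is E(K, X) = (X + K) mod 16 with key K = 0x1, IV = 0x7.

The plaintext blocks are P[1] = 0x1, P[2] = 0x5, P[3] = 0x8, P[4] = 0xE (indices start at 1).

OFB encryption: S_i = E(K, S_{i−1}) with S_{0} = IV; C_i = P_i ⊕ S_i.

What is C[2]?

C[1]: S = E(K, 0x7) = 0x8; 0x1 ⊕ 0x8 = 0x9.
C[2]: S = E(K, 0x8) = 0x9; 0x5 ⊕ 0x9 = 0xC.

C[2] = 0xC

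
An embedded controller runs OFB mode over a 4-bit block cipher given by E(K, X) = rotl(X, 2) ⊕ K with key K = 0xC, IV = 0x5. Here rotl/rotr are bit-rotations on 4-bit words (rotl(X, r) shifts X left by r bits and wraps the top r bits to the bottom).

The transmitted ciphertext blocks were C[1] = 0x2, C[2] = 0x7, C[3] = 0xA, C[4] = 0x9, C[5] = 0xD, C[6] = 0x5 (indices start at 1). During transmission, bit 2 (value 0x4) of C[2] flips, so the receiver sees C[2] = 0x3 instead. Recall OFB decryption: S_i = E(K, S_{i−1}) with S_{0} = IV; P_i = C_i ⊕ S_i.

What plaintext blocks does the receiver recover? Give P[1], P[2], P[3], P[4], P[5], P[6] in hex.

P[1] = 0xB, P[2] = 0x9, P[3] = 0xC, P[4] = 0xC, P[5] = 0x4, P[6] = 0xF

Only C[2] changed, to 0x3. In OFB, a change in C_i flips the same bit in P_i only; the keystream is unaffected. Decrypting the received ciphertext:
P[1]: S = E(K, 0x5) = 0x9; 0x2 ⊕ 0x9 = 0xB.
P[2]: S = E(K, 0x9) = 0xA; 0x3 ⊕ 0xA = 0x9.
P[3]: S = E(K, 0xA) = 0x6; 0xA ⊕ 0x6 = 0xC.
P[4]: S = E(K, 0x6) = 0x5; 0x9 ⊕ 0x5 = 0xC.
P[5]: S = E(K, 0x5) = 0x9; 0xD ⊕ 0x9 = 0x4.
P[6]: S = E(K, 0x9) = 0xA; 0x5 ⊕ 0xA = 0xF.
Blocks that differ from the original plaintext: P[2].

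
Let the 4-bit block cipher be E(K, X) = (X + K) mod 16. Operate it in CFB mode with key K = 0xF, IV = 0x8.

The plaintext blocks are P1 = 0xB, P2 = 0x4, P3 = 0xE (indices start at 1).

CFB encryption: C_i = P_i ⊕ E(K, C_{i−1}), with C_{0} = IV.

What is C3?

C1: E(K, 0x8) = 0x7; 0xB ⊕ 0x7 = 0xC.
C2: E(K, 0xC) = 0xB; 0x4 ⊕ 0xB = 0xF.
C3: E(K, 0xF) = 0xE; 0xE ⊕ 0xE = 0x0.

C3 = 0x0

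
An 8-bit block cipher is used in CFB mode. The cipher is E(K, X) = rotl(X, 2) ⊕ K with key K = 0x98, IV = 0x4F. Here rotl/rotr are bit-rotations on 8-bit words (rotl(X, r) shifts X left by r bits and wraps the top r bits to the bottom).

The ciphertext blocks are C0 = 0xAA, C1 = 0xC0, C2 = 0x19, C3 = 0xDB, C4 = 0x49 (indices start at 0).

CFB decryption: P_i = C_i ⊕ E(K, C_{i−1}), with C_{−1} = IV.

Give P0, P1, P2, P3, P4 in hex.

P0: E(K, 0x4F) = 0xA5; 0xAA ⊕ 0xA5 = 0x0F.
P1: E(K, 0xAA) = 0x32; 0xC0 ⊕ 0x32 = 0xF2.
P2: E(K, 0xC0) = 0x9B; 0x19 ⊕ 0x9B = 0x82.
P3: E(K, 0x19) = 0xFC; 0xDB ⊕ 0xFC = 0x27.
P4: E(K, 0xDB) = 0xF7; 0x49 ⊕ 0xF7 = 0xBE.

P0 = 0x0F, P1 = 0xF2, P2 = 0x82, P3 = 0x27, P4 = 0xBE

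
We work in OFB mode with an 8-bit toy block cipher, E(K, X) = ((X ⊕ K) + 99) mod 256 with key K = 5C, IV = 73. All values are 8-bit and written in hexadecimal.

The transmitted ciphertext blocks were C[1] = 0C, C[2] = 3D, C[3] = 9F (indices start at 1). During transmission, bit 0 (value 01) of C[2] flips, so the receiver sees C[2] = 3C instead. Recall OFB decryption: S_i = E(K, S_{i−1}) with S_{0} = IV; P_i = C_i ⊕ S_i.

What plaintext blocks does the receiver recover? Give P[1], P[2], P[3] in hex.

P[1] = C4, P[2] = 11, P[3] = 95

Only C[2] changed, to 3C. In OFB, a change in C_i flips the same bit in P_i only; the keystream is unaffected. Decrypting the received ciphertext:
P[1]: S = E(K, 73) = C8; 0C ⊕ C8 = C4.
P[2]: S = E(K, C8) = 2D; 3C ⊕ 2D = 11.
P[3]: S = E(K, 2D) = 0A; 9F ⊕ 0A = 95.
Blocks that differ from the original plaintext: P[2].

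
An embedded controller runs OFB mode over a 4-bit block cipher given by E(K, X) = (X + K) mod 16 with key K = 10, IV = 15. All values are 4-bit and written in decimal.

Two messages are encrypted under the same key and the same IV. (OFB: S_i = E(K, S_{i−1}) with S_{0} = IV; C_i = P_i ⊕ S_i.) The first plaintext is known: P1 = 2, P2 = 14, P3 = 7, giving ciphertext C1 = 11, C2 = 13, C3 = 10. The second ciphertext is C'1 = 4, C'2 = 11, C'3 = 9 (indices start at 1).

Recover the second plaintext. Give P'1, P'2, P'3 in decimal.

P'1 = 13, P'2 = 8, P'3 = 4

In OFB with a reused IV, both messages share the same keystream S_i, so C_i ⊕ C'_i = P_i ⊕ P'_i and thus P'_i = P_i ⊕ C_i ⊕ C'_i.
P'1: 2 ⊕ 11 ⊕ 4 = 13.
P'2: 14 ⊕ 13 ⊕ 11 = 8.
P'3: 7 ⊕ 10 ⊕ 9 = 4.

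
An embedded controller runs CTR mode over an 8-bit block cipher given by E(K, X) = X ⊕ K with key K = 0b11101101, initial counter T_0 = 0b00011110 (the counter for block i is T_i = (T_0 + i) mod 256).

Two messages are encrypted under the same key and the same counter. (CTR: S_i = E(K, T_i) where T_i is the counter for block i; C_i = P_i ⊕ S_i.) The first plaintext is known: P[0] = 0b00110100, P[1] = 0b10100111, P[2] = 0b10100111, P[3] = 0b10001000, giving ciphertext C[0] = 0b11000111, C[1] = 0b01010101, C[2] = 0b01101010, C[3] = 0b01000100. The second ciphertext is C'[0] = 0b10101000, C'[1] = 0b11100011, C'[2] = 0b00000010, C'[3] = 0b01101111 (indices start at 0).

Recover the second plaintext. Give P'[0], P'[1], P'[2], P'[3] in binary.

P'[0] = 0b01011011, P'[1] = 0b00010001, P'[2] = 0b11001111, P'[3] = 0b10100011

In CTR with a reused counter, both messages share the same keystream S_i, so C_i ⊕ C'_i = P_i ⊕ P'_i and thus P'_i = P_i ⊕ C_i ⊕ C'_i.
P'[0]: 0b00110100 ⊕ 0b11000111 ⊕ 0b10101000 = 0b01011011.
P'[1]: 0b10100111 ⊕ 0b01010101 ⊕ 0b11100011 = 0b00010001.
P'[2]: 0b10100111 ⊕ 0b01101010 ⊕ 0b00000010 = 0b11001111.
P'[3]: 0b10001000 ⊕ 0b01000100 ⊕ 0b01101111 = 0b10100011.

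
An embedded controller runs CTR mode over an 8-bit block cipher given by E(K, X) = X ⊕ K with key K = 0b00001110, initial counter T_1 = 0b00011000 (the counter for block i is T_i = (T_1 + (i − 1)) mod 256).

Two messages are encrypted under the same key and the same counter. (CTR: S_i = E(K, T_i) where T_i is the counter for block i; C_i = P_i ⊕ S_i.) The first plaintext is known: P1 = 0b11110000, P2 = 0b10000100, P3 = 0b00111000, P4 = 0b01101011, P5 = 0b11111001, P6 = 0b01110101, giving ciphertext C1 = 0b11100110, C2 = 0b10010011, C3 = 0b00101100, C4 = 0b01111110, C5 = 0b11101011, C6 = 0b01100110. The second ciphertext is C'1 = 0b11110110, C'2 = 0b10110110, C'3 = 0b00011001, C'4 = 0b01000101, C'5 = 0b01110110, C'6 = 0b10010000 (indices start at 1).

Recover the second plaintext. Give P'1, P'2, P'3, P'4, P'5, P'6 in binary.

P'1 = 0b11100000, P'2 = 0b10100001, P'3 = 0b00001101, P'4 = 0b01010000, P'5 = 0b01100100, P'6 = 0b10000011

In CTR with a reused counter, both messages share the same keystream S_i, so C_i ⊕ C'_i = P_i ⊕ P'_i and thus P'_i = P_i ⊕ C_i ⊕ C'_i.
P'1: 0b11110000 ⊕ 0b11100110 ⊕ 0b11110110 = 0b11100000.
P'2: 0b10000100 ⊕ 0b10010011 ⊕ 0b10110110 = 0b10100001.
P'3: 0b00111000 ⊕ 0b00101100 ⊕ 0b00011001 = 0b00001101.
P'4: 0b01101011 ⊕ 0b01111110 ⊕ 0b01000101 = 0b01010000.
P'5: 0b11111001 ⊕ 0b11101011 ⊕ 0b01110110 = 0b01100100.
P'6: 0b01110101 ⊕ 0b01100110 ⊕ 0b10010000 = 0b10000011.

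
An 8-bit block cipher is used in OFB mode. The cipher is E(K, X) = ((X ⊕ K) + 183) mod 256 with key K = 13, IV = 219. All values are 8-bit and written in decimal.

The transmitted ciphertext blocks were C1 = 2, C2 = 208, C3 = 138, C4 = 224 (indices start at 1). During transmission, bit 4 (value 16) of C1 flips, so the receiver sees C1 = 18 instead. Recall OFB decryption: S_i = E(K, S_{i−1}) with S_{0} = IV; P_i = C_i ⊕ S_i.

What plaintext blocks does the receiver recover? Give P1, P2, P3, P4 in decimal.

Only C1 changed, to 18. In OFB, a change in C_i flips the same bit in P_i only; the keystream is unaffected. Decrypting the received ciphertext:
P1: S = E(K, 219) = 141; 18 ⊕ 141 = 159.
P2: S = E(K, 141) = 55; 208 ⊕ 55 = 231.
P3: S = E(K, 55) = 241; 138 ⊕ 241 = 123.
P4: S = E(K, 241) = 179; 224 ⊕ 179 = 83.
Blocks that differ from the original plaintext: P1.

P1 = 159, P2 = 231, P3 = 123, P4 = 83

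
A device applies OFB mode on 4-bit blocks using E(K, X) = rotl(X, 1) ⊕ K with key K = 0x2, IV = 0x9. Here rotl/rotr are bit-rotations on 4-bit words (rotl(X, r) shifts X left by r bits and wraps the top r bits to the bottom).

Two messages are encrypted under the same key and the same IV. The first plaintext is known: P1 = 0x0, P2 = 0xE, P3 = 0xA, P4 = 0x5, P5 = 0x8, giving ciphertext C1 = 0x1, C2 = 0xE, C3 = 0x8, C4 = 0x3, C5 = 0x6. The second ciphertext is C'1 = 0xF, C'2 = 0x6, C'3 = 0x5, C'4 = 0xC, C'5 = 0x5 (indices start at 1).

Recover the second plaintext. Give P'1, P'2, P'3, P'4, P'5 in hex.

In OFB with a reused IV, both messages share the same keystream S_i, so C_i ⊕ C'_i = P_i ⊕ P'_i and thus P'_i = P_i ⊕ C_i ⊕ C'_i.
P'1: 0x0 ⊕ 0x1 ⊕ 0xF = 0xE.
P'2: 0xE ⊕ 0xE ⊕ 0x6 = 0x6.
P'3: 0xA ⊕ 0x8 ⊕ 0x5 = 0x7.
P'4: 0x5 ⊕ 0x3 ⊕ 0xC = 0xA.
P'5: 0x8 ⊕ 0x6 ⊕ 0x5 = 0xB.

P'1 = 0xE, P'2 = 0x6, P'3 = 0x7, P'4 = 0xA, P'5 = 0xB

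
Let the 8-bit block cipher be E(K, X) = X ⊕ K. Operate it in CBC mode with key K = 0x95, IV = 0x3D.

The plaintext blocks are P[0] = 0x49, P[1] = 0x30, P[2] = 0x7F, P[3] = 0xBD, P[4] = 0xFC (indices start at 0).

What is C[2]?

CBC encryption: C_i = E(K, P_i ⊕ C_{i−1}), with C_{−1} = IV.
C[0]: P[0] ⊕ 0x3D = 0x74; E(K, 0x74) = 0xE1.
C[1]: P[1] ⊕ 0xE1 = 0xD1; E(K, 0xD1) = 0x44.
C[2]: P[2] ⊕ 0x44 = 0x3B; E(K, 0x3B) = 0xAE.

C[2] = 0xAE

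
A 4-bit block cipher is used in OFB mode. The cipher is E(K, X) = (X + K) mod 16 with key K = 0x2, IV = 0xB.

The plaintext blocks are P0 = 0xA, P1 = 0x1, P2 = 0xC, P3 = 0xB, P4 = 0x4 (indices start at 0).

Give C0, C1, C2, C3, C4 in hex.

OFB encryption: S_i = E(K, S_{i−1}) with S_{−1} = IV; C_i = P_i ⊕ S_i.
C0: S = E(K, 0xB) = 0xD; 0xA ⊕ 0xD = 0x7.
C1: S = E(K, 0xD) = 0xF; 0x1 ⊕ 0xF = 0xE.
C2: S = E(K, 0xF) = 0x1; 0xC ⊕ 0x1 = 0xD.
C3: S = E(K, 0x1) = 0x3; 0xB ⊕ 0x3 = 0x8.
C4: S = E(K, 0x3) = 0x5; 0x4 ⊕ 0x5 = 0x1.

C0 = 0x7, C1 = 0xE, C2 = 0xD, C3 = 0x8, C4 = 0x1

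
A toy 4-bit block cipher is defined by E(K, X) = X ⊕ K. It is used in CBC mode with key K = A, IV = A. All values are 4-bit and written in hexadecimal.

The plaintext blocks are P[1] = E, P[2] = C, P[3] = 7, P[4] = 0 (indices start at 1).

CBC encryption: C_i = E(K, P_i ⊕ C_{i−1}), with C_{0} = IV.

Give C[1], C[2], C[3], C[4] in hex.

C[1] = E, C[2] = 8, C[3] = 5, C[4] = F

C[1]: P[1] ⊕ A = 4; E(K, 4) = E.
C[2]: P[2] ⊕ E = 2; E(K, 2) = 8.
C[3]: P[3] ⊕ 8 = F; E(K, F) = 5.
C[4]: P[4] ⊕ 5 = 5; E(K, 5) = F.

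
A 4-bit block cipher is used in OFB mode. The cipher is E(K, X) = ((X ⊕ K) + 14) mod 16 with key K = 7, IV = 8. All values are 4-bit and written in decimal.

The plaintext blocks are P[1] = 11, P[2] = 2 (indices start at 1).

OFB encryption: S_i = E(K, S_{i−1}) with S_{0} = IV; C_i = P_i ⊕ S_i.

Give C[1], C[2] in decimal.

C[1]: S = E(K, 8) = 13; 11 ⊕ 13 = 6.
C[2]: S = E(K, 13) = 8; 2 ⊕ 8 = 10.

C[1] = 6, C[2] = 10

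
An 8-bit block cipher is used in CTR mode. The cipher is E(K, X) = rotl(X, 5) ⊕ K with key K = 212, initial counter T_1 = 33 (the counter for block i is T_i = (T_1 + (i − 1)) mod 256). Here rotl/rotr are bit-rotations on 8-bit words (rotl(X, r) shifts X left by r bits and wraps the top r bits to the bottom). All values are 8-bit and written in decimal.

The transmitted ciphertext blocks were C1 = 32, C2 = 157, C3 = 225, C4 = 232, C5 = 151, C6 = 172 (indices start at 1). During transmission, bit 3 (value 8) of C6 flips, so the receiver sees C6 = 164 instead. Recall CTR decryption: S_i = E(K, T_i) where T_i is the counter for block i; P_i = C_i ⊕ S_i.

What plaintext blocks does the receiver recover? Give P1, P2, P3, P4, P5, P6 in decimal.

Only C6 changed, to 164. In CTR, a change in C_i flips the same bit in P_i only; the keystream is unaffected. Decrypting the received ciphertext:
P1: T = 33, S = E(K, T) = 240; 32 ⊕ 240 = 208.
P2: T = 34, S = E(K, T) = 144; 157 ⊕ 144 = 13.
P3: T = 35, S = E(K, T) = 176; 225 ⊕ 176 = 81.
P4: T = 36, S = E(K, T) = 80; 232 ⊕ 80 = 184.
P5: T = 37, S = E(K, T) = 112; 151 ⊕ 112 = 231.
P6: T = 38, S = E(K, T) = 16; 164 ⊕ 16 = 180.
Blocks that differ from the original plaintext: P6.

P1 = 208, P2 = 13, P3 = 81, P4 = 184, P5 = 231, P6 = 180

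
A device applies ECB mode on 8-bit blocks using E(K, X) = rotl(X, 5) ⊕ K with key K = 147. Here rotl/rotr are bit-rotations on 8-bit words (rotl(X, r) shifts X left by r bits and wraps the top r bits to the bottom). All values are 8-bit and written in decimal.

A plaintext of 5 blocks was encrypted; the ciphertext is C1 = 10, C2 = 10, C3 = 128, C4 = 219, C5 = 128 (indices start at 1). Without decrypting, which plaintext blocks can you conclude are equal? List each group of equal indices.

ECB encrypts each block independently with the same key, so equal ciphertext blocks imply equal plaintext blocks.
C1 = C2 = 10, so P1 = P2.
C3 = C5 = 128, so P3 = P5.

P1 = P2; P3 = P5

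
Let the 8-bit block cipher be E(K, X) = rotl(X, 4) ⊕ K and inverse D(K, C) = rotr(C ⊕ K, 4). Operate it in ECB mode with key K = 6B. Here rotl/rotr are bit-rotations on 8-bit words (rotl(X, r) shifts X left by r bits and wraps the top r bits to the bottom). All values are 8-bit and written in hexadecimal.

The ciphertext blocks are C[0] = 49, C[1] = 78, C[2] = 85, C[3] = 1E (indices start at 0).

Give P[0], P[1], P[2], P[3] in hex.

P[0] = 22, P[1] = 31, P[2] = EE, P[3] = 57

ECB decryption: P_i = D(K, C_i).
P[0]: D(K, 49) = 22.
P[1]: D(K, 78) = 31.
P[2]: D(K, 85) = EE.
P[3]: D(K, 1E) = 57.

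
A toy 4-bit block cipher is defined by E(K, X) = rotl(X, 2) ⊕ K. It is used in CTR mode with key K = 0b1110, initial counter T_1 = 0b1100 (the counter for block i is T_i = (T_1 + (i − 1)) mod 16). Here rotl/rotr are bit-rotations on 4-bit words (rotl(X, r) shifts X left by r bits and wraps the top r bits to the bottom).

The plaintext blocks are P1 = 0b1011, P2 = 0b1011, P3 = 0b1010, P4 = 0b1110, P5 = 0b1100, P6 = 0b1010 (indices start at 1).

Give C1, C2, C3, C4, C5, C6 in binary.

CTR encryption: S_i = E(K, T_i) where T_i is the counter for block i; C_i = P_i ⊕ S_i.
C1: T = 0b1100, S = E(K, T) = 0b1101; 0b1011 ⊕ 0b1101 = 0b0110.
C2: T = 0b1101, S = E(K, T) = 0b1001; 0b1011 ⊕ 0b1001 = 0b0010.
C3: T = 0b1110, S = E(K, T) = 0b0101; 0b1010 ⊕ 0b0101 = 0b1111.
C4: T = 0b1111, S = E(K, T) = 0b0001; 0b1110 ⊕ 0b0001 = 0b1111.
C5: T = 0b0000, S = E(K, T) = 0b1110; 0b1100 ⊕ 0b1110 = 0b0010.
C6: T = 0b0001, S = E(K, T) = 0b1010; 0b1010 ⊕ 0b1010 = 0b0000.

C1 = 0b0110, C2 = 0b0010, C3 = 0b1111, C4 = 0b1111, C5 = 0b0010, C6 = 0b0000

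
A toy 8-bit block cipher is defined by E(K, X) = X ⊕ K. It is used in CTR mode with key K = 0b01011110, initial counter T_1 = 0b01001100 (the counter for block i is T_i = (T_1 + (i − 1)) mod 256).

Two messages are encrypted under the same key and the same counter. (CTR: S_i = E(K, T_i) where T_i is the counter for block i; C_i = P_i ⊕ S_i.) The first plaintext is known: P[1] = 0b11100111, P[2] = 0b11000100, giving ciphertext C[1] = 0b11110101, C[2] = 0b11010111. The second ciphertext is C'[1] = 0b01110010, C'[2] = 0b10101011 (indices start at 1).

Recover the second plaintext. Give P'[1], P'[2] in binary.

P'[1] = 0b01100000, P'[2] = 0b10111000

In CTR with a reused counter, both messages share the same keystream S_i, so C_i ⊕ C'_i = P_i ⊕ P'_i and thus P'_i = P_i ⊕ C_i ⊕ C'_i.
P'[1]: 0b11100111 ⊕ 0b11110101 ⊕ 0b01110010 = 0b01100000.
P'[2]: 0b11000100 ⊕ 0b11010111 ⊕ 0b10101011 = 0b10111000.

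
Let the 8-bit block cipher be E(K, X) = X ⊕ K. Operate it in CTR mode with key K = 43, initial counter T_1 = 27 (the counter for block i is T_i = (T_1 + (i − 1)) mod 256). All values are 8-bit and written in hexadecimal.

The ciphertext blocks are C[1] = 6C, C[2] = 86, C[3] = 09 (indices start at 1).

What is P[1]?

CTR decryption: S_i = E(K, T_i) where T_i is the counter for block i; P_i = C_i ⊕ S_i.
P[1]: T = 27, S = E(K, T) = 64; 6C ⊕ 64 = 08.

P[1] = 08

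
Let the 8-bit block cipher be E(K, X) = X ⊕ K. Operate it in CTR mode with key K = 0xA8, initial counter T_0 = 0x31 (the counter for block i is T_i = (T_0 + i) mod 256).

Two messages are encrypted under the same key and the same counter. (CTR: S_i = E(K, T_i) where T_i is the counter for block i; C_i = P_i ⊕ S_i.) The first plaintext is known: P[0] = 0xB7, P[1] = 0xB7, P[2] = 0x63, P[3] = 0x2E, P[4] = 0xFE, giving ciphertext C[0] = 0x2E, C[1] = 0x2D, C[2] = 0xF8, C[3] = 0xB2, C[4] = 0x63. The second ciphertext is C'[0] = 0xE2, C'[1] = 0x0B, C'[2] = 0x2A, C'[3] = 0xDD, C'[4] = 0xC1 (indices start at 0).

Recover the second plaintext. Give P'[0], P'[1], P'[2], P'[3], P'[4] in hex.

In CTR with a reused counter, both messages share the same keystream S_i, so C_i ⊕ C'_i = P_i ⊕ P'_i and thus P'_i = P_i ⊕ C_i ⊕ C'_i.
P'[0]: 0xB7 ⊕ 0x2E ⊕ 0xE2 = 0x7B.
P'[1]: 0xB7 ⊕ 0x2D ⊕ 0x0B = 0x91.
P'[2]: 0x63 ⊕ 0xF8 ⊕ 0x2A = 0xB1.
P'[3]: 0x2E ⊕ 0xB2 ⊕ 0xDD = 0x41.
P'[4]: 0xFE ⊕ 0x63 ⊕ 0xC1 = 0x5C.

P'[0] = 0x7B, P'[1] = 0x91, P'[2] = 0xB1, P'[3] = 0x41, P'[4] = 0x5C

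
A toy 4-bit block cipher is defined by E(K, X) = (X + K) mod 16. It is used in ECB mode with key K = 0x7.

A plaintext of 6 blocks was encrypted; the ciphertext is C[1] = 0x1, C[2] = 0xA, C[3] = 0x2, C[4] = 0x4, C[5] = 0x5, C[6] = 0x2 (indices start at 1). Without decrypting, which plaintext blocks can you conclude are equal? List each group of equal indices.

ECB encrypts each block independently with the same key, so equal ciphertext blocks imply equal plaintext blocks.
C[3] = C[6] = 0x2, so P[3] = P[6].

P[3] = P[6]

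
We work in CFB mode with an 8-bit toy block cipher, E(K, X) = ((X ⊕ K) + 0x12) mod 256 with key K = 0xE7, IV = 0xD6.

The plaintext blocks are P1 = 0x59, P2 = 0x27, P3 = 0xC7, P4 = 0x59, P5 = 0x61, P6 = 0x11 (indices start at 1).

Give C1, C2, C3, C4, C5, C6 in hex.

CFB encryption: C_i = P_i ⊕ E(K, C_{i−1}), with C_{0} = IV.
C1: E(K, 0xD6) = 0x43; 0x59 ⊕ 0x43 = 0x1A.
C2: E(K, 0x1A) = 0x0F; 0x27 ⊕ 0x0F = 0x28.
C3: E(K, 0x28) = 0xE1; 0xC7 ⊕ 0xE1 = 0x26.
C4: E(K, 0x26) = 0xD3; 0x59 ⊕ 0xD3 = 0x8A.
C5: E(K, 0x8A) = 0x7F; 0x61 ⊕ 0x7F = 0x1E.
C6: E(K, 0x1E) = 0x0B; 0x11 ⊕ 0x0B = 0x1A.

C1 = 0x1A, C2 = 0x28, C3 = 0x26, C4 = 0x8A, C5 = 0x1E, C6 = 0x1A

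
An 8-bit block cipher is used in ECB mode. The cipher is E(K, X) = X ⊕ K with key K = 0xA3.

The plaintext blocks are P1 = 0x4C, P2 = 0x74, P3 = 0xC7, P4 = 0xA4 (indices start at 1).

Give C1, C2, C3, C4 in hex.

C1 = 0xEF, C2 = 0xD7, C3 = 0x64, C4 = 0x07

ECB encryption: C_i = E(K, P_i).
C1: E(K, 0x4C) = 0xEF.
C2: E(K, 0x74) = 0xD7.
C3: E(K, 0xC7) = 0x64.
C4: E(K, 0xA4) = 0x07.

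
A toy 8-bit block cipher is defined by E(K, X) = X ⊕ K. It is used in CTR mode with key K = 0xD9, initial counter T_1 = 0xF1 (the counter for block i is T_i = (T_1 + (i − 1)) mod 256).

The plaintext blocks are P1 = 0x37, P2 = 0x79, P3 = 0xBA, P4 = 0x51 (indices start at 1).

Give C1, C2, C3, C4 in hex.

C1 = 0x1F, C2 = 0x52, C3 = 0x90, C4 = 0x7C

CTR encryption: S_i = E(K, T_i) where T_i is the counter for block i; C_i = P_i ⊕ S_i.
C1: T = 0xF1, S = E(K, T) = 0x28; 0x37 ⊕ 0x28 = 0x1F.
C2: T = 0xF2, S = E(K, T) = 0x2B; 0x79 ⊕ 0x2B = 0x52.
C3: T = 0xF3, S = E(K, T) = 0x2A; 0xBA ⊕ 0x2A = 0x90.
C4: T = 0xF4, S = E(K, T) = 0x2D; 0x51 ⊕ 0x2D = 0x7C.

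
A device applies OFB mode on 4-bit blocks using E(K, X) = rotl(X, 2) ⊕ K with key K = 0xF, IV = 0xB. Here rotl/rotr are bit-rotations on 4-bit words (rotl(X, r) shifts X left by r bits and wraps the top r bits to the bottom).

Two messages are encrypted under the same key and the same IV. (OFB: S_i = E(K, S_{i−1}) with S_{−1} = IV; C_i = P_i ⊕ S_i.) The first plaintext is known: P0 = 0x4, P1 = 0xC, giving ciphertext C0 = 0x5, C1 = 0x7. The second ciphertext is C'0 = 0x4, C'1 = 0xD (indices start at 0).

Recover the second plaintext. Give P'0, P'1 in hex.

In OFB with a reused IV, both messages share the same keystream S_i, so C_i ⊕ C'_i = P_i ⊕ P'_i and thus P'_i = P_i ⊕ C_i ⊕ C'_i.
P'0: 0x4 ⊕ 0x5 ⊕ 0x4 = 0x5.
P'1: 0xC ⊕ 0x7 ⊕ 0xD = 0x6.

P'0 = 0x5, P'1 = 0x6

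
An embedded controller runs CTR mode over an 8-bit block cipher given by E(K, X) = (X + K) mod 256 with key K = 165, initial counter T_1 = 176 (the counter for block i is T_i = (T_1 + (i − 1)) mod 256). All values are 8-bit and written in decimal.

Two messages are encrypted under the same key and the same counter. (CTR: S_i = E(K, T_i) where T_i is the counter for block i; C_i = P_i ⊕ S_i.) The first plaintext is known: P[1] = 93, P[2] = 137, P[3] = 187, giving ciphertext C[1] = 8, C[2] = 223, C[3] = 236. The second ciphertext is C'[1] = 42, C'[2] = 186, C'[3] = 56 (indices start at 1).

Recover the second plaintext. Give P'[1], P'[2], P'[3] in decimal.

In CTR with a reused counter, both messages share the same keystream S_i, so C_i ⊕ C'_i = P_i ⊕ P'_i and thus P'_i = P_i ⊕ C_i ⊕ C'_i.
P'[1]: 93 ⊕ 8 ⊕ 42 = 127.
P'[2]: 137 ⊕ 223 ⊕ 186 = 236.
P'[3]: 187 ⊕ 236 ⊕ 56 = 111.

P'[1] = 127, P'[2] = 236, P'[3] = 111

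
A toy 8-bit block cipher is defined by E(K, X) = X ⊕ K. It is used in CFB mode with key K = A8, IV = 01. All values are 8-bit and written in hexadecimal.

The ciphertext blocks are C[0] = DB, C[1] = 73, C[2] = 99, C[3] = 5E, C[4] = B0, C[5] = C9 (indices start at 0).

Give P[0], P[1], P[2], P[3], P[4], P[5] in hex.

P[0] = 72, P[1] = 00, P[2] = 42, P[3] = 6F, P[4] = 46, P[5] = D1

CFB decryption: P_i = C_i ⊕ E(K, C_{i−1}), with C_{−1} = IV.
P[0]: E(K, 01) = A9; DB ⊕ A9 = 72.
P[1]: E(K, DB) = 73; 73 ⊕ 73 = 00.
P[2]: E(K, 73) = DB; 99 ⊕ DB = 42.
P[3]: E(K, 99) = 31; 5E ⊕ 31 = 6F.
P[4]: E(K, 5E) = F6; B0 ⊕ F6 = 46.
P[5]: E(K, B0) = 18; C9 ⊕ 18 = D1.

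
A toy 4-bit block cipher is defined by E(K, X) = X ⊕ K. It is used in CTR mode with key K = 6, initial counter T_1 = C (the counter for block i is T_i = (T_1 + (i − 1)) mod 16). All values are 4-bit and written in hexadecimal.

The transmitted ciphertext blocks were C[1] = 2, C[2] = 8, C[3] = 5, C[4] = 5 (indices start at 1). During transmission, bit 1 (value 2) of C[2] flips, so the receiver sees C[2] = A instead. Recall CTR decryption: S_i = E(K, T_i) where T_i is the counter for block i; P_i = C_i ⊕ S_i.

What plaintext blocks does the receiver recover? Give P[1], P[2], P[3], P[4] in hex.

Only C[2] changed, to A. In CTR, a change in C_i flips the same bit in P_i only; the keystream is unaffected. Decrypting the received ciphertext:
P[1]: T = C, S = E(K, T) = A; 2 ⊕ A = 8.
P[2]: T = D, S = E(K, T) = B; A ⊕ B = 1.
P[3]: T = E, S = E(K, T) = 8; 5 ⊕ 8 = D.
P[4]: T = F, S = E(K, T) = 9; 5 ⊕ 9 = C.
Blocks that differ from the original plaintext: P[2].

P[1] = 8, P[2] = 1, P[3] = D, P[4] = C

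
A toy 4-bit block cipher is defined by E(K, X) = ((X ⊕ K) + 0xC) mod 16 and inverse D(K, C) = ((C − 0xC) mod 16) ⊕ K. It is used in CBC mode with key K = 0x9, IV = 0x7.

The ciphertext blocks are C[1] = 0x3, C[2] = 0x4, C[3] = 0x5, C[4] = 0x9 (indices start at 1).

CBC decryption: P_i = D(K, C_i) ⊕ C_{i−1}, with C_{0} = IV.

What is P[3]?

P[3]: D(K, 0x5) = 0x0; 0x0 ⊕ 0x4 = 0x4.

P[3] = 0x4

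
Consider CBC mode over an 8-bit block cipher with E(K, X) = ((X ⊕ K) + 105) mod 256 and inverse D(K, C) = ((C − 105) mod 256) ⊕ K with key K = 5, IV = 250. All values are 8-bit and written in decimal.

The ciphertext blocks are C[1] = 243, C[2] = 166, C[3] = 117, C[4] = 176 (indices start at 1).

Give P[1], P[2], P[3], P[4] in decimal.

CBC decryption: P_i = D(K, C_i) ⊕ C_{i−1}, with C_{0} = IV.
P[1]: D(K, 243) = 143; 143 ⊕ 250 = 117.
P[2]: D(K, 166) = 56; 56 ⊕ 243 = 203.
P[3]: D(K, 117) = 9; 9 ⊕ 166 = 175.
P[4]: D(K, 176) = 66; 66 ⊕ 117 = 55.

P[1] = 117, P[2] = 203, P[3] = 175, P[4] = 55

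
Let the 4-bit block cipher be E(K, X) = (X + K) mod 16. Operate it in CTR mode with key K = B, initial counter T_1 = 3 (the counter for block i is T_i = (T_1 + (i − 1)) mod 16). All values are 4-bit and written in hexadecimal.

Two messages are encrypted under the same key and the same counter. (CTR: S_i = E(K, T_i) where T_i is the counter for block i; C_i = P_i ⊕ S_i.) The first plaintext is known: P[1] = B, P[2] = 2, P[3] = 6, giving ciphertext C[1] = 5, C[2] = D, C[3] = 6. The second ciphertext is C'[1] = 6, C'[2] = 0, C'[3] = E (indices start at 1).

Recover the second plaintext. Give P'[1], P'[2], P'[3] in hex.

P'[1] = 8, P'[2] = F, P'[3] = E

In CTR with a reused counter, both messages share the same keystream S_i, so C_i ⊕ C'_i = P_i ⊕ P'_i and thus P'_i = P_i ⊕ C_i ⊕ C'_i.
P'[1]: B ⊕ 5 ⊕ 6 = 8.
P'[2]: 2 ⊕ D ⊕ 0 = F.
P'[3]: 6 ⊕ 6 ⊕ E = E.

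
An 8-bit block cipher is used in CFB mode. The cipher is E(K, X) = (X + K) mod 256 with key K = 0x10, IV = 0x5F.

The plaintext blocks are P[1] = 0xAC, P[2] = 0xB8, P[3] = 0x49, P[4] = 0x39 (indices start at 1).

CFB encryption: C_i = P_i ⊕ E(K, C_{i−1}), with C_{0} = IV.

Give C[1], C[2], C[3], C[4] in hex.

C[1]: E(K, 0x5F) = 0x6F; 0xAC ⊕ 0x6F = 0xC3.
C[2]: E(K, 0xC3) = 0xD3; 0xB8 ⊕ 0xD3 = 0x6B.
C[3]: E(K, 0x6B) = 0x7B; 0x49 ⊕ 0x7B = 0x32.
C[4]: E(K, 0x32) = 0x42; 0x39 ⊕ 0x42 = 0x7B.

C[1] = 0xC3, C[2] = 0x6B, C[3] = 0x32, C[4] = 0x7B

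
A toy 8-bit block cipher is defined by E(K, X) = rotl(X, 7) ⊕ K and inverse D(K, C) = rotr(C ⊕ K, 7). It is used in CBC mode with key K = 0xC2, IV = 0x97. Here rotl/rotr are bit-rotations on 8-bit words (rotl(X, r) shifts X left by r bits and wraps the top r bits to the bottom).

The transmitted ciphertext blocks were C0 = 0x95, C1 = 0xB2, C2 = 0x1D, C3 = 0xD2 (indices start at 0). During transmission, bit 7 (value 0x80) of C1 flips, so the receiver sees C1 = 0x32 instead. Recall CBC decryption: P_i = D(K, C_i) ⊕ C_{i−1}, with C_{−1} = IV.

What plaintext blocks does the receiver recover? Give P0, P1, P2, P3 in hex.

P0 = 0x39, P1 = 0x74, P2 = 0x8D, P3 = 0x3D

Only C1 changed, to 0x32. In CBC, a change in C_i garbles P_i and flips the same bit in P_{i+1}. Decrypting the received ciphertext:
P0: D(K, 0x95) = 0xAE; 0xAE ⊕ 0x97 = 0x39.
P1: D(K, 0x32) = 0xE1; 0xE1 ⊕ 0x95 = 0x74.
P2: D(K, 0x1D) = 0xBF; 0xBF ⊕ 0x32 = 0x8D.
P3: D(K, 0xD2) = 0x20; 0x20 ⊕ 0x1D = 0x3D.
Blocks that differ from the original plaintext: P1, P2.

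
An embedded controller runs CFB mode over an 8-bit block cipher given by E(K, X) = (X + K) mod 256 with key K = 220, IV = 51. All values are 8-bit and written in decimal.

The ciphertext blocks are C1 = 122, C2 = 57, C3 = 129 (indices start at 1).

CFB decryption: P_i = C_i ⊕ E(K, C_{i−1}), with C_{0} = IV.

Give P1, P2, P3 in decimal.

P1 = 117, P2 = 111, P3 = 148

P1: E(K, 51) = 15; 122 ⊕ 15 = 117.
P2: E(K, 122) = 86; 57 ⊕ 86 = 111.
P3: E(K, 57) = 21; 129 ⊕ 21 = 148.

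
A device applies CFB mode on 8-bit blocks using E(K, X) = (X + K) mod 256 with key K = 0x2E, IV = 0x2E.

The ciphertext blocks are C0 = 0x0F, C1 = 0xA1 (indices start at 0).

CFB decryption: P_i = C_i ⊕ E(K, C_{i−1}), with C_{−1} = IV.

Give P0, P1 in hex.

P0: E(K, 0x2E) = 0x5C; 0x0F ⊕ 0x5C = 0x53.
P1: E(K, 0x0F) = 0x3D; 0xA1 ⊕ 0x3D = 0x9C.

P0 = 0x53, P1 = 0x9C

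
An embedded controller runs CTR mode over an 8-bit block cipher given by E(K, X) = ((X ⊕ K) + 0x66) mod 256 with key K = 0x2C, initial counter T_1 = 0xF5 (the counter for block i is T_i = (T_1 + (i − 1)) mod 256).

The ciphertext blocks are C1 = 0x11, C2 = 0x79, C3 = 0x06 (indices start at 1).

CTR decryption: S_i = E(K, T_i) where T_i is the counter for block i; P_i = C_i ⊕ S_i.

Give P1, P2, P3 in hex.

P1: T = 0xF5, S = E(K, T) = 0x3F; 0x11 ⊕ 0x3F = 0x2E.
P2: T = 0xF6, S = E(K, T) = 0x40; 0x79 ⊕ 0x40 = 0x39.
P3: T = 0xF7, S = E(K, T) = 0x41; 0x06 ⊕ 0x41 = 0x47.

P1 = 0x2E, P2 = 0x39, P3 = 0x47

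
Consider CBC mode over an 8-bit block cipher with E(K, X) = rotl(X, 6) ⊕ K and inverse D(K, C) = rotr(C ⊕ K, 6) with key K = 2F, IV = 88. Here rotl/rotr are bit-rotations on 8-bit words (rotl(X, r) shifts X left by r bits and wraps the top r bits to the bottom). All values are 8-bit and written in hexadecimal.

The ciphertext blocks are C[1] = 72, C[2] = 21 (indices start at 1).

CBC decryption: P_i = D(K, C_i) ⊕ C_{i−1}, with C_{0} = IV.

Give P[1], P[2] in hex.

P[1] = FD, P[2] = 4A

P[1]: D(K, 72) = 75; 75 ⊕ 88 = FD.
P[2]: D(K, 21) = 38; 38 ⊕ 72 = 4A.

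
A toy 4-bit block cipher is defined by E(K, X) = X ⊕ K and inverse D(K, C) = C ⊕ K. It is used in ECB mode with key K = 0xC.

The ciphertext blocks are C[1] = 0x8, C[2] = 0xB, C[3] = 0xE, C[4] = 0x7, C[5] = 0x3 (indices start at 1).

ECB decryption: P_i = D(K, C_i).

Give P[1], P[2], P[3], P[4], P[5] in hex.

P[1] = 0x4, P[2] = 0x7, P[3] = 0x2, P[4] = 0xB, P[5] = 0xF

P[1]: D(K, 0x8) = 0x4.
P[2]: D(K, 0xB) = 0x7.
P[3]: D(K, 0xE) = 0x2.
P[4]: D(K, 0x7) = 0xB.
P[5]: D(K, 0x3) = 0xF.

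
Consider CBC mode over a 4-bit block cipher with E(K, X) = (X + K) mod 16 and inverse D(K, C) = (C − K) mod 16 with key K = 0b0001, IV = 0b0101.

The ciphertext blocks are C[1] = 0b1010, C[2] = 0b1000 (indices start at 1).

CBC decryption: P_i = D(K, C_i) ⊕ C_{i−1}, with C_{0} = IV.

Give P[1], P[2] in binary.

P[1]: D(K, 0b1010) = 0b1001; 0b1001 ⊕ 0b0101 = 0b1100.
P[2]: D(K, 0b1000) = 0b0111; 0b0111 ⊕ 0b1010 = 0b1101.

P[1] = 0b1100, P[2] = 0b1101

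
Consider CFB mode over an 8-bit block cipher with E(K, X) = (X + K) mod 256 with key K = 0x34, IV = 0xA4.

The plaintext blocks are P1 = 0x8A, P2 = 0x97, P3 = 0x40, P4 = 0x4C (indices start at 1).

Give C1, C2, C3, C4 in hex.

CFB encryption: C_i = P_i ⊕ E(K, C_{i−1}), with C_{0} = IV.
C1: E(K, 0xA4) = 0xD8; 0x8A ⊕ 0xD8 = 0x52.
C2: E(K, 0x52) = 0x86; 0x97 ⊕ 0x86 = 0x11.
C3: E(K, 0x11) = 0x45; 0x40 ⊕ 0x45 = 0x05.
C4: E(K, 0x05) = 0x39; 0x4C ⊕ 0x39 = 0x75.

C1 = 0x52, C2 = 0x11, C3 = 0x05, C4 = 0x75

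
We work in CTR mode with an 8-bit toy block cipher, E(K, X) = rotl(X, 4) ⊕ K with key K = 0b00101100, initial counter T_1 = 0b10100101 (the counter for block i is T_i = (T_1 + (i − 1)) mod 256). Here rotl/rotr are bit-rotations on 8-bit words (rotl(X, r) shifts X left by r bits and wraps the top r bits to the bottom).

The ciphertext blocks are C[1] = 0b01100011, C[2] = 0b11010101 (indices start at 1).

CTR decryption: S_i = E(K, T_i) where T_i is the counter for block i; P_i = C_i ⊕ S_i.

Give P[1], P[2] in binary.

P[1]: T = 0b10100101, S = E(K, T) = 0b01110110; 0b01100011 ⊕ 0b01110110 = 0b00010101.
P[2]: T = 0b10100110, S = E(K, T) = 0b01000110; 0b11010101 ⊕ 0b01000110 = 0b10010011.

P[1] = 0b00010101, P[2] = 0b10010011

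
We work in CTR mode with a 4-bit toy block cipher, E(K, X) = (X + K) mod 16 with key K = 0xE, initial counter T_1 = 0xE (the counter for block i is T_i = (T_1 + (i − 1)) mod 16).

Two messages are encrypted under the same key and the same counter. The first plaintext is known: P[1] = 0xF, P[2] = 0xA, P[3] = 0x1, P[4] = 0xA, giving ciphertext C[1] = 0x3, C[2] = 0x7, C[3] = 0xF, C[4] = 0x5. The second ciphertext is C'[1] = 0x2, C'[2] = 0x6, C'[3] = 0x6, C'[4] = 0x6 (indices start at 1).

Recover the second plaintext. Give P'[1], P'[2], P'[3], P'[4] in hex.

P'[1] = 0xE, P'[2] = 0xB, P'[3] = 0x8, P'[4] = 0x9

In CTR with a reused counter, both messages share the same keystream S_i, so C_i ⊕ C'_i = P_i ⊕ P'_i and thus P'_i = P_i ⊕ C_i ⊕ C'_i.
P'[1]: 0xF ⊕ 0x3 ⊕ 0x2 = 0xE.
P'[2]: 0xA ⊕ 0x7 ⊕ 0x6 = 0xB.
P'[3]: 0x1 ⊕ 0xF ⊕ 0x6 = 0x8.
P'[4]: 0xA ⊕ 0x5 ⊕ 0x6 = 0x9.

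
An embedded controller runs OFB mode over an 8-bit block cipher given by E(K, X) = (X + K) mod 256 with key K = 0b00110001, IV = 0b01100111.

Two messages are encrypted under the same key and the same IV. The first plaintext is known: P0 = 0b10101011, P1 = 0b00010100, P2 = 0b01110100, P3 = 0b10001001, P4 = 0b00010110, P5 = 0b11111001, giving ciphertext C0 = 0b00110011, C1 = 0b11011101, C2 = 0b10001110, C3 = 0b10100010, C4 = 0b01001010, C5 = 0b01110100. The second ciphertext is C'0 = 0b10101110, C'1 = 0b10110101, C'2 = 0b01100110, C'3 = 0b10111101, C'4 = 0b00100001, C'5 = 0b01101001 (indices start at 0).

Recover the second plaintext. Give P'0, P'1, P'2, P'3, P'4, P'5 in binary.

P'0 = 0b00110110, P'1 = 0b01111100, P'2 = 0b10011100, P'3 = 0b10010110, P'4 = 0b01111101, P'5 = 0b11100100

In OFB with a reused IV, both messages share the same keystream S_i, so C_i ⊕ C'_i = P_i ⊕ P'_i and thus P'_i = P_i ⊕ C_i ⊕ C'_i.
P'0: 0b10101011 ⊕ 0b00110011 ⊕ 0b10101110 = 0b00110110.
P'1: 0b00010100 ⊕ 0b11011101 ⊕ 0b10110101 = 0b01111100.
P'2: 0b01110100 ⊕ 0b10001110 ⊕ 0b01100110 = 0b10011100.
P'3: 0b10001001 ⊕ 0b10100010 ⊕ 0b10111101 = 0b10010110.
P'4: 0b00010110 ⊕ 0b01001010 ⊕ 0b00100001 = 0b01111101.
P'5: 0b11111001 ⊕ 0b01110100 ⊕ 0b01101001 = 0b11100100.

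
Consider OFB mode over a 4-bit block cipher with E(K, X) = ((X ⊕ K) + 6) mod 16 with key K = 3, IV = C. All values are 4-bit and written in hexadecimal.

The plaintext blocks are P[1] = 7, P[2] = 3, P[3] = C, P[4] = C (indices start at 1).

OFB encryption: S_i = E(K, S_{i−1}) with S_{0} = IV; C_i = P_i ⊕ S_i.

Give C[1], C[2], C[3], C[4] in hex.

C[1]: S = E(K, C) = 5; 7 ⊕ 5 = 2.
C[2]: S = E(K, 5) = C; 3 ⊕ C = F.
C[3]: S = E(K, C) = 5; C ⊕ 5 = 9.
C[4]: S = E(K, 5) = C; C ⊕ C = 0.

C[1] = 2, C[2] = F, C[3] = 9, C[4] = 0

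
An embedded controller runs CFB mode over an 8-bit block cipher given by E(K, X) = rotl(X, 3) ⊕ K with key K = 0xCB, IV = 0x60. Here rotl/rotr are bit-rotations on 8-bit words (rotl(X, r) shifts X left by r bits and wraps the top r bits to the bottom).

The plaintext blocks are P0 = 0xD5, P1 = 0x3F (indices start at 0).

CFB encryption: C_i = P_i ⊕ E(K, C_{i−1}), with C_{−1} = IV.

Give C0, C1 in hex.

C0: E(K, 0x60) = 0xC8; 0xD5 ⊕ 0xC8 = 0x1D.
C1: E(K, 0x1D) = 0x23; 0x3F ⊕ 0x23 = 0x1C.

C0 = 0x1D, C1 = 0x1C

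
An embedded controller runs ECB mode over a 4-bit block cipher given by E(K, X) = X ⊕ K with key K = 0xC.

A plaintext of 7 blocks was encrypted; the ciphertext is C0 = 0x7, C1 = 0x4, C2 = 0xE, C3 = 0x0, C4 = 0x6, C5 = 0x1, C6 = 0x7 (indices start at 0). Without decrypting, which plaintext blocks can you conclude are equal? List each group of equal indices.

ECB encrypts each block independently with the same key, so equal ciphertext blocks imply equal plaintext blocks.
C0 = C6 = 0x7, so P0 = P6.

P0 = P6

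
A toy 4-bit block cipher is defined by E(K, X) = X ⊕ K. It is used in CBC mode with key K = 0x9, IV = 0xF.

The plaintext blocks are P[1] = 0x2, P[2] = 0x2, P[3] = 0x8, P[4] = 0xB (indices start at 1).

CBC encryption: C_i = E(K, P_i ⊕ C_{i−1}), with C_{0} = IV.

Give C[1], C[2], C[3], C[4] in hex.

C[1] = 0x4, C[2] = 0xF, C[3] = 0xE, C[4] = 0xC

C[1]: P[1] ⊕ 0xF = 0xD; E(K, 0xD) = 0x4.
C[2]: P[2] ⊕ 0x4 = 0x6; E(K, 0x6) = 0xF.
C[3]: P[3] ⊕ 0xF = 0x7; E(K, 0x7) = 0xE.
C[4]: P[4] ⊕ 0xE = 0x5; E(K, 0x5) = 0xC.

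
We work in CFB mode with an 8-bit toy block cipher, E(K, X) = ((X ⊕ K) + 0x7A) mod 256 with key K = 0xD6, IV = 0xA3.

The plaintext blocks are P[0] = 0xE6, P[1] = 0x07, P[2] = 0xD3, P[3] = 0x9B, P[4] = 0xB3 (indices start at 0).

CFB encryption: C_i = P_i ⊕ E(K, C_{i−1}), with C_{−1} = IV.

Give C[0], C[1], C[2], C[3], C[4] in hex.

C[0]: E(K, 0xA3) = 0xEF; 0xE6 ⊕ 0xEF = 0x09.
C[1]: E(K, 0x09) = 0x59; 0x07 ⊕ 0x59 = 0x5E.
C[2]: E(K, 0x5E) = 0x02; 0xD3 ⊕ 0x02 = 0xD1.
C[3]: E(K, 0xD1) = 0x81; 0x9B ⊕ 0x81 = 0x1A.
C[4]: E(K, 0x1A) = 0x46; 0xB3 ⊕ 0x46 = 0xF5.

C[0] = 0x09, C[1] = 0x5E, C[2] = 0xD1, C[3] = 0x1A, C[4] = 0xF5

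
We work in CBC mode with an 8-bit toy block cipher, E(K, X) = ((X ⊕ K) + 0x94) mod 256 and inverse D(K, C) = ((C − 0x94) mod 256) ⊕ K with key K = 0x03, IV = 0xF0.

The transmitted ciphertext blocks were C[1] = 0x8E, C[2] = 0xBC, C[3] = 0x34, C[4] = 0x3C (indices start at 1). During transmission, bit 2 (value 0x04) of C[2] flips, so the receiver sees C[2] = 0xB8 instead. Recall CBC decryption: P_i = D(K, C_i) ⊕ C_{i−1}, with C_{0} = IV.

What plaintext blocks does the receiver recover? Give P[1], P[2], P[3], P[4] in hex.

P[1] = 0x09, P[2] = 0xA9, P[3] = 0x1B, P[4] = 0x9F

Only C[2] changed, to 0xB8. In CBC, a change in C_i garbles P_i and flips the same bit in P_{i+1}. Decrypting the received ciphertext:
P[1]: D(K, 0x8E) = 0xF9; 0xF9 ⊕ 0xF0 = 0x09.
P[2]: D(K, 0xB8) = 0x27; 0x27 ⊕ 0x8E = 0xA9.
P[3]: D(K, 0x34) = 0xA3; 0xA3 ⊕ 0xB8 = 0x1B.
P[4]: D(K, 0x3C) = 0xAB; 0xAB ⊕ 0x34 = 0x9F.
Blocks that differ from the original plaintext: P[2], P[3].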